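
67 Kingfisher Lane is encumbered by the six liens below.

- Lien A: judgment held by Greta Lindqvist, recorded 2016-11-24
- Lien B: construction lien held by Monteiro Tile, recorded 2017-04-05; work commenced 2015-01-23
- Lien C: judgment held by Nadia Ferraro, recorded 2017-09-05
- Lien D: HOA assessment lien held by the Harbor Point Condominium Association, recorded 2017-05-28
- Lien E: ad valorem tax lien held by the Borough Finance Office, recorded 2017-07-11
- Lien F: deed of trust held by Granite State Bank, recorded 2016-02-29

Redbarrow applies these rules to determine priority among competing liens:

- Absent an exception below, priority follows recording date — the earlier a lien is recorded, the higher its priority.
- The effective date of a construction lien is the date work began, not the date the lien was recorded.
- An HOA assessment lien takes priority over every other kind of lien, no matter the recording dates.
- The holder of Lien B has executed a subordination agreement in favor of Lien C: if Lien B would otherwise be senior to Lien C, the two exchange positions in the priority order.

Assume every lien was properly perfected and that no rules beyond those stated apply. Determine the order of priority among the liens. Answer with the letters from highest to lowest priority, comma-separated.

Effective dates after the stated exceptions: B relates back to 2015-01-23 (work commenced).
D is an HOA assessment lien and takes priority over every other lien.
The other liens, earliest effective date first: B (2015-01-23), F (2016-02-29), A (2016-11-24), E (2017-07-11), C (2017-09-05).
B would otherwise be senior to C, so under the subordination agreement B and C exchange positions.

D, C, F, A, E, B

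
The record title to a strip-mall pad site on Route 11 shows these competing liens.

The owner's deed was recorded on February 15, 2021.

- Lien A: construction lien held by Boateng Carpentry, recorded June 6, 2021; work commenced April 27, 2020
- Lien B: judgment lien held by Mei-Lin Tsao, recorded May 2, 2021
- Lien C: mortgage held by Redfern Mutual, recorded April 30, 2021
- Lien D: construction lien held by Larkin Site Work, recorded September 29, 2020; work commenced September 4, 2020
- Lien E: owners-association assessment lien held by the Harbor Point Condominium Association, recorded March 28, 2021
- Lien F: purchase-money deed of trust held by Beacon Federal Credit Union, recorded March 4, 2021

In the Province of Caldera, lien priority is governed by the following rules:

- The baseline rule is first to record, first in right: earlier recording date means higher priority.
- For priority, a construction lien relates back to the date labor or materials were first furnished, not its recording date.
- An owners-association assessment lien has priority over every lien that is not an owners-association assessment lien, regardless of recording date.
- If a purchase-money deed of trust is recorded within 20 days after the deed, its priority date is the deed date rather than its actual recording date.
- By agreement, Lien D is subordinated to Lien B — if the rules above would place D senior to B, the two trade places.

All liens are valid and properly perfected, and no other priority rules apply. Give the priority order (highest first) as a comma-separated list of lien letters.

Effective dates: A relates back to April 27, 2020 (work commenced); D relates back to September 4, 2020 (work commenced); F's effective date is the deed date, February 15, 2021.
E, as an owners-association assessment lien, has superpriority and ranks first.
Ordering the rest by effective date: A (April 27, 2020), D (September 4, 2020), F (February 15, 2021), C (April 30, 2021), B (May 2, 2021).
D would otherwise be senior to B, so under the subordination agreement D and B exchange positions.

E, A, B, F, C, D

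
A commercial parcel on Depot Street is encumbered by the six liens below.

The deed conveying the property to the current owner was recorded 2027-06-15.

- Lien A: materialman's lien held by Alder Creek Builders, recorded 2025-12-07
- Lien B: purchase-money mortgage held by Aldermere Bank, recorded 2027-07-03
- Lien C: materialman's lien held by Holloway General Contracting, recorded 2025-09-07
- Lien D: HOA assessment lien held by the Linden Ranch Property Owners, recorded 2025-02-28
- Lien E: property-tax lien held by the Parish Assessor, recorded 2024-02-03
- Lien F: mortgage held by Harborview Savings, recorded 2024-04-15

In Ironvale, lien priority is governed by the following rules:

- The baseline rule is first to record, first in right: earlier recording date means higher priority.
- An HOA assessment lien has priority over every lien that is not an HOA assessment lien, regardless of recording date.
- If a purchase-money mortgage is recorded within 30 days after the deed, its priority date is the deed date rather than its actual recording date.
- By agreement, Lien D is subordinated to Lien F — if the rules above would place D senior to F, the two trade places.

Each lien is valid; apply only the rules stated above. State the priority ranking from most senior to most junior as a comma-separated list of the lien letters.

Effective dates: B relates back to the deed date 2027-06-15.
D is an HOA assessment lien, so it outranks all other liens regardless of date.
Ordering the rest by effective date: E (2024-02-03), F (2024-04-15), C (2025-09-07), A (2025-12-07), B (2027-06-15).
D is senior to F before the subordination, so the two trade places.

F, E, D, C, A, B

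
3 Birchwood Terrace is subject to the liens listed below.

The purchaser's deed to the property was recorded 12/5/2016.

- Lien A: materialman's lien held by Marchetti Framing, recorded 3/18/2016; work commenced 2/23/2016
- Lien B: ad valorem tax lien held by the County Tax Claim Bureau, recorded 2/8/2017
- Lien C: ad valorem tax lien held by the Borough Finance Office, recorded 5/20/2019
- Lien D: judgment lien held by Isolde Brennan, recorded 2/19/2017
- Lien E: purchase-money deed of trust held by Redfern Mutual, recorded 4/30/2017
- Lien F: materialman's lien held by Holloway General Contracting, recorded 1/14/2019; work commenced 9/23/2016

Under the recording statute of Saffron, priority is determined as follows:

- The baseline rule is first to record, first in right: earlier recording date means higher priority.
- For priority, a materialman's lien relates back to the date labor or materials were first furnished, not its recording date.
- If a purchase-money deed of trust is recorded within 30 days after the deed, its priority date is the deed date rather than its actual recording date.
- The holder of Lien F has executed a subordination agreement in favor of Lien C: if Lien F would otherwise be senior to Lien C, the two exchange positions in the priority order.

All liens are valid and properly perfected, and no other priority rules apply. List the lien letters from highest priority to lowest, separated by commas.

Adjusting effective dates: A's effective date is 2/23/2016, when work began; E missed the 30-day window (146 days after the deed), so its recording date stands; F's effective date is 9/23/2016, when work began.
By effective date, earliest first: A (2/23/2016), F (9/23/2016), B (2/8/2017), D (2/19/2017), E (4/30/2017), C (5/20/2019).
F is senior to C before the subordination, so the two trade places.

A, C, B, D, E, F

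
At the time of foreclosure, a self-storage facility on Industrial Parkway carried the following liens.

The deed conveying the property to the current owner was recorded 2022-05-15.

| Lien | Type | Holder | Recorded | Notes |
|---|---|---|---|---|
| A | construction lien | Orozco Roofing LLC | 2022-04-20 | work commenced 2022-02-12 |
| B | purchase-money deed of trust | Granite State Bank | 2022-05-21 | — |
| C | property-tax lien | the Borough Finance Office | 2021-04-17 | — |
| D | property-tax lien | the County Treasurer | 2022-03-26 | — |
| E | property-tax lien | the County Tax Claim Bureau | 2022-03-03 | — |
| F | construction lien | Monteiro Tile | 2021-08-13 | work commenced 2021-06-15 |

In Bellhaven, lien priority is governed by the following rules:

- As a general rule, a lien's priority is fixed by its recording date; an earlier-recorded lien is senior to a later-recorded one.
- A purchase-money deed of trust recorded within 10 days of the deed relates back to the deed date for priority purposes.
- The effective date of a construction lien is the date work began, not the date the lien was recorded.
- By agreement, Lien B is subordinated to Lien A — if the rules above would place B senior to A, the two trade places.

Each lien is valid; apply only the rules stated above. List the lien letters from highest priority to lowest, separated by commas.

Adjusting effective dates: A's effective date is 2022-02-12, when work began; B relates back to the deed date 2022-05-15; F's effective date is 2021-06-15, when work began.
By effective date, earliest first: C (2021-04-17), F (2021-06-15), A (2022-02-12), E (2022-03-03), D (2022-03-26), B (2022-05-15).
B already ranks below A; the subordination has no effect.

C, F, A, E, D, B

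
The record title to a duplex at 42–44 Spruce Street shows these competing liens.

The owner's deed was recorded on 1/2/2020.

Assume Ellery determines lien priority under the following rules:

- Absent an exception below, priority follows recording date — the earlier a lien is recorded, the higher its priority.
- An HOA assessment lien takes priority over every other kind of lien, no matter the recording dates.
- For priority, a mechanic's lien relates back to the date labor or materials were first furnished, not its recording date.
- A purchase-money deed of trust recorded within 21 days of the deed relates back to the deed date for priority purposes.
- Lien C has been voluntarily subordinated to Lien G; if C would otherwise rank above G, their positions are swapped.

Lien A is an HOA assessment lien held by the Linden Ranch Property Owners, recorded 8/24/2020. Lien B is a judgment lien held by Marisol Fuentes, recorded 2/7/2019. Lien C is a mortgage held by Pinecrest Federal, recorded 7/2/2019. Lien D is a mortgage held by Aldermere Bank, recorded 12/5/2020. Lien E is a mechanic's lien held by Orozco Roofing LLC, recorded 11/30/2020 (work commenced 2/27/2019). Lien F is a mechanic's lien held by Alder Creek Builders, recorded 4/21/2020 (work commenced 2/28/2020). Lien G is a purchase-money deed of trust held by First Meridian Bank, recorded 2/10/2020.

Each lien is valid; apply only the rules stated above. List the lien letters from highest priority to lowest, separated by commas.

Adjusting effective dates: E is treated as recorded 2/27/2019, the work-commencement date; F relates back to 2/28/2020 (work commenced); G was recorded 39 days after the deed, outside the 21-day window, so it keeps its recording date.
A is an HOA assessment lien and takes priority over every other lien.
Among the remaining liens, by effective date: B (2/7/2019), E (2/27/2019), C (7/2/2019), G (2/10/2020), F (2/28/2020), D (12/5/2020).
The subordination applies — C was senior to G — so C and G swap.

A, B, E, G, C, F, D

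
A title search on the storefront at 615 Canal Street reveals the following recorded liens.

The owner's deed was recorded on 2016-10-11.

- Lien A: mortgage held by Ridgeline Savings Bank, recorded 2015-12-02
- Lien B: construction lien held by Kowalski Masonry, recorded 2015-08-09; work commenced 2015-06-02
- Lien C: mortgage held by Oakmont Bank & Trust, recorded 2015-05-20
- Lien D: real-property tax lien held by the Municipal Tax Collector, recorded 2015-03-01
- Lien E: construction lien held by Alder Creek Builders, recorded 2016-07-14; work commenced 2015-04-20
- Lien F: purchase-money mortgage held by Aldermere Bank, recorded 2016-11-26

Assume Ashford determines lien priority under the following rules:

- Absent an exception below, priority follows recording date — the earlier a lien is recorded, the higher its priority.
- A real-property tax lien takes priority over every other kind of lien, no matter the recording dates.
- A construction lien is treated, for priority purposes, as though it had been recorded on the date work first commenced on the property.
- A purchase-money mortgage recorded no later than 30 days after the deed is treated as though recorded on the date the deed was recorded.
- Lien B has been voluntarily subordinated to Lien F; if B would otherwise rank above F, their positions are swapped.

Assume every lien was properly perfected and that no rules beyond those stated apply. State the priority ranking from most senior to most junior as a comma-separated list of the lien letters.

D, E, C, F, A, B

Adjusting effective dates: B relates back to 2015-06-02 (work commenced); E is treated as recorded 2015-04-20, the work-commencement date; F was recorded 46 days after the deed — beyond 30 days — so no relation-back applies.
As a real-property tax lien, D is senior to every other lien.
Among the remaining liens, by effective date: E (2015-04-20), C (2015-05-20), B (2015-06-02), A (2015-12-02), F (2016-11-26).
The subordination applies — B was senior to F — so B and F swap.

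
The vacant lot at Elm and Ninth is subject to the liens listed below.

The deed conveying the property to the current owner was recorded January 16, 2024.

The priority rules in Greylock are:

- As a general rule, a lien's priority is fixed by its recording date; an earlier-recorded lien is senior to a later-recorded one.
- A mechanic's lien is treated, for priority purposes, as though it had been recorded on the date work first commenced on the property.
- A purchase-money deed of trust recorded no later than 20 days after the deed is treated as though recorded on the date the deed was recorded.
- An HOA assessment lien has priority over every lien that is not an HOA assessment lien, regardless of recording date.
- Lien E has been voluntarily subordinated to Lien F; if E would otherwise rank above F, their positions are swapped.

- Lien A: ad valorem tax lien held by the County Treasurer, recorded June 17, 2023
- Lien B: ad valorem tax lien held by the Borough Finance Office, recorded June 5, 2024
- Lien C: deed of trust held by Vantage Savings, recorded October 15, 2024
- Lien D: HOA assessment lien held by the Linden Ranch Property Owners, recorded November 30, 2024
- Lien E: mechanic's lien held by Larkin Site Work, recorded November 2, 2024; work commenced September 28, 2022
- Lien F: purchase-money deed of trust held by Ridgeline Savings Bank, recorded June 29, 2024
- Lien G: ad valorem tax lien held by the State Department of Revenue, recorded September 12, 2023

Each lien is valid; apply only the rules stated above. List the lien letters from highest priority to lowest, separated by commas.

Adjusting effective dates: E is treated as recorded September 28, 2022, the work-commencement date; F was recorded 165 days after the deed, outside the 20-day window, so it keeps its recording date.
D is an HOA assessment lien, so it outranks all other liens regardless of date.
Among the remaining liens, by effective date: E (September 28, 2022), A (June 17, 2023), G (September 12, 2023), B (June 5, 2024), F (June 29, 2024), C (October 15, 2024).
Because E would otherwise rank above F, the subordination swaps them.

D, F, A, G, B, E, C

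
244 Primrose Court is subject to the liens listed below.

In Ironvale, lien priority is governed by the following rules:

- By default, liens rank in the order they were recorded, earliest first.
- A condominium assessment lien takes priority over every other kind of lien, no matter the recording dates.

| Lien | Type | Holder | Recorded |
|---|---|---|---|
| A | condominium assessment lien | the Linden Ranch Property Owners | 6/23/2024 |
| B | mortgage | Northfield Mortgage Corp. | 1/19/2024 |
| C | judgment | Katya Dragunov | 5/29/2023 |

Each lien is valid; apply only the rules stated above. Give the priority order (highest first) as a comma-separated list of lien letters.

A, C, B

As a condominium assessment lien, A is senior to every other lien.
Ordering the rest by effective date: C (5/29/2023), B (1/19/2024).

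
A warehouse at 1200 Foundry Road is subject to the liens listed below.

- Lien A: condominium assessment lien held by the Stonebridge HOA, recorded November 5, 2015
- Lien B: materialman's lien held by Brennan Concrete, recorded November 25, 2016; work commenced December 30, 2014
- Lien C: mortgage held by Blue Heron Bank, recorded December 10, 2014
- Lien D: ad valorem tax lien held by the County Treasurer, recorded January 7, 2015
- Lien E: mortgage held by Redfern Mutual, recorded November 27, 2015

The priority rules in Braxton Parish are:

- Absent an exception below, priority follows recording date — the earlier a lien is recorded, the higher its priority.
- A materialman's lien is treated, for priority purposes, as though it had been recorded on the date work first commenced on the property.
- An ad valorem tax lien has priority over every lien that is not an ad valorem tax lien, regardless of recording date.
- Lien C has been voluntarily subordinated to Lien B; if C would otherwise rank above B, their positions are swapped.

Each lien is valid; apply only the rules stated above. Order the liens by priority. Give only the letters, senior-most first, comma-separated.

Adjusting effective dates: B's effective date is December 30, 2014, when work began.
D, as an ad valorem tax lien, has superpriority and ranks first.
The other liens, earliest effective date first: C (December 10, 2014), B (December 30, 2014), A (November 5, 2015), E (November 27, 2015).
The subordination applies — C was senior to B — so C and B swap.

D, B, C, A, E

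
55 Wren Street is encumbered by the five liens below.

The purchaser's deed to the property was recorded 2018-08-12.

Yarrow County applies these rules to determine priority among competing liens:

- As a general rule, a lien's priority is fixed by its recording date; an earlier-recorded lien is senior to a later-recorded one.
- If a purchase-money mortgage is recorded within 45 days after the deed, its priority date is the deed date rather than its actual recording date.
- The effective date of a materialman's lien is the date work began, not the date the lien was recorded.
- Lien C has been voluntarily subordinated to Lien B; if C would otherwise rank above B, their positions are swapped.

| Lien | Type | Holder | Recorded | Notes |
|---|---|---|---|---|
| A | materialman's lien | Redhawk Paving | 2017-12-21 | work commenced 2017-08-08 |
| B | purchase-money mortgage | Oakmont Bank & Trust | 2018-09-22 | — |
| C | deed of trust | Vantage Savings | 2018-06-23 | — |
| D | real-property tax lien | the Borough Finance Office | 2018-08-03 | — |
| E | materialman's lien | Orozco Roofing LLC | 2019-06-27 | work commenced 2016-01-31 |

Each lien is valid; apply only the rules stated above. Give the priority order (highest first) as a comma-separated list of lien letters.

Effective dates after the stated exceptions: A relates back to 2017-08-08 (work commenced); B relates back to the deed date 2018-08-12; E relates back to 2016-01-31 (work commenced).
Sorted by effective date: E (2016-01-31), A (2017-08-08), C (2018-06-23), D (2018-08-03), B (2018-08-12).
C is senior to B before the subordination, so the two trade places.

E, A, B, D, C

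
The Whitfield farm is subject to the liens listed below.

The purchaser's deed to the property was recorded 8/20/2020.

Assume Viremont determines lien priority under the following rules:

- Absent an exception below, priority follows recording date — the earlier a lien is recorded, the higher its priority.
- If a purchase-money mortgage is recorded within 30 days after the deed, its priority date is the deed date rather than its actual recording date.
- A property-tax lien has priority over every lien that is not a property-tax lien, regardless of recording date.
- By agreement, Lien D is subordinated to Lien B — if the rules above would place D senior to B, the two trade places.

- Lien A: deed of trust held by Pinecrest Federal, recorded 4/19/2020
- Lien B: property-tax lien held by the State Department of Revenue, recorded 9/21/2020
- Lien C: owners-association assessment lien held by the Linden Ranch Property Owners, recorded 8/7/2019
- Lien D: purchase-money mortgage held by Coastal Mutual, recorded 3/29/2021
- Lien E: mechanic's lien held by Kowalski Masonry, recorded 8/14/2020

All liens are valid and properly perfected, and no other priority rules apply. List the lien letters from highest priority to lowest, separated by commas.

B, C, A, E, D

Effective dates: D missed the 30-day window (221 days after the deed), so its recording date stands.
B is a property-tax lien and takes priority over every other lien.
Among the remaining liens, by effective date: C (8/7/2019), A (4/19/2020), E (8/14/2020), D (3/29/2021).
D already ranks below B; the subordination has no effect.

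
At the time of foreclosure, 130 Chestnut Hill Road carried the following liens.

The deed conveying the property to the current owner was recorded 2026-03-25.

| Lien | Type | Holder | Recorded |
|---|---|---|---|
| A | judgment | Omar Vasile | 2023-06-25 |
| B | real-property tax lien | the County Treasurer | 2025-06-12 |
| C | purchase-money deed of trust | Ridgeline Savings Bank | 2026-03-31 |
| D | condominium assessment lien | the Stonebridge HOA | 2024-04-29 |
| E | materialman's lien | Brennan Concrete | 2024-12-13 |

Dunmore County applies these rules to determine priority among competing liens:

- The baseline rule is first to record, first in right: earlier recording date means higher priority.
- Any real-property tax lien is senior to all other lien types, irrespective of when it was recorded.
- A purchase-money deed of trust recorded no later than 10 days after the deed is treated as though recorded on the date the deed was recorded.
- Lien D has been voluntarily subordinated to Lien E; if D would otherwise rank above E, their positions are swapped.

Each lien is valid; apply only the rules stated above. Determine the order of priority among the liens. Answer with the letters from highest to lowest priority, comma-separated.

Effective dates after the stated exceptions: C's effective date is the deed date, 2026-03-25.
B is a real-property tax lien and takes priority over every other lien.
Among the remaining liens, by effective date: A (2023-06-25), D (2024-04-29), E (2024-12-13), C (2026-03-25).
D would otherwise be senior to E, so under the subordination agreement D and E exchange positions.

B, A, E, D, C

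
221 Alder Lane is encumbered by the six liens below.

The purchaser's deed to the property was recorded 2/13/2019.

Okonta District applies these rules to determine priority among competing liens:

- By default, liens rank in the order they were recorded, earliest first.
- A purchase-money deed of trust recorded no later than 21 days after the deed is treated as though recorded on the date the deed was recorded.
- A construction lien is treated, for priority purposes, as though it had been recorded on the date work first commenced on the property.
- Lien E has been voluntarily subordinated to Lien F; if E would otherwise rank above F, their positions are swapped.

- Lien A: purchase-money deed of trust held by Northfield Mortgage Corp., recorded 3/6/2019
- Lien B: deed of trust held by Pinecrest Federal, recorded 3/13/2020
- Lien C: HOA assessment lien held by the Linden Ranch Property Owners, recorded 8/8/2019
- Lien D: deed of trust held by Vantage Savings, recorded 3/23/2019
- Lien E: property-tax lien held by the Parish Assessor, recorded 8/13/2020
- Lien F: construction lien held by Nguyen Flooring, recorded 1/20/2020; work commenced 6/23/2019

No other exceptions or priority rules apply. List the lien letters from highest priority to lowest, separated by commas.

First, effective dates: A was recorded within the 21-day window, so its effective date is the deed date 2/13/2019; F is treated as recorded 6/23/2019, the work-commencement date.
Sorted by effective date: A (2/13/2019), D (3/23/2019), F (6/23/2019), C (8/8/2019), B (3/13/2020), E (8/13/2020).
Since E is not senior to F, the subordination leaves the order unchanged.

A, D, F, C, B, E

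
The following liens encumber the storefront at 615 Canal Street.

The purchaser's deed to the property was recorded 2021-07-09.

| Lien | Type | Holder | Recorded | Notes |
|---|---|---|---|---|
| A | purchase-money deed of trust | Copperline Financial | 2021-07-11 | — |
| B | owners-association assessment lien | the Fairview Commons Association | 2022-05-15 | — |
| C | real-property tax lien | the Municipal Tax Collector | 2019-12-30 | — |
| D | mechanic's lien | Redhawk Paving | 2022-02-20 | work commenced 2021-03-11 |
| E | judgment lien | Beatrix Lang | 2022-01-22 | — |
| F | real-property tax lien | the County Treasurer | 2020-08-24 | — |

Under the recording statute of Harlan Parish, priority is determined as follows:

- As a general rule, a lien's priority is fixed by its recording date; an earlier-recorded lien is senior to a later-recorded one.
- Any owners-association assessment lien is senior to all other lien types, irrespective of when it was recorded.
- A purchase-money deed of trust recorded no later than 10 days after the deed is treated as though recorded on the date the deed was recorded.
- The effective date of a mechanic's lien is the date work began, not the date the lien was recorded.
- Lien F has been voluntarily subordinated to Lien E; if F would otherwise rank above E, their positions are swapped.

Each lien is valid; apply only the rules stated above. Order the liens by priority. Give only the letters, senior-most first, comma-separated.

B, C, E, D, A, F

Effective dates: A's effective date is the deed date, 2021-07-09; D is treated as recorded 2021-03-11, the work-commencement date.
B, as an owners-association assessment lien, has superpriority and ranks first.
The other liens, earliest effective date first: C (2019-12-30), F (2020-08-24), D (2021-03-11), A (2021-07-09), E (2022-01-22).
F would otherwise be senior to E, so under the subordination agreement F and E exchange positions.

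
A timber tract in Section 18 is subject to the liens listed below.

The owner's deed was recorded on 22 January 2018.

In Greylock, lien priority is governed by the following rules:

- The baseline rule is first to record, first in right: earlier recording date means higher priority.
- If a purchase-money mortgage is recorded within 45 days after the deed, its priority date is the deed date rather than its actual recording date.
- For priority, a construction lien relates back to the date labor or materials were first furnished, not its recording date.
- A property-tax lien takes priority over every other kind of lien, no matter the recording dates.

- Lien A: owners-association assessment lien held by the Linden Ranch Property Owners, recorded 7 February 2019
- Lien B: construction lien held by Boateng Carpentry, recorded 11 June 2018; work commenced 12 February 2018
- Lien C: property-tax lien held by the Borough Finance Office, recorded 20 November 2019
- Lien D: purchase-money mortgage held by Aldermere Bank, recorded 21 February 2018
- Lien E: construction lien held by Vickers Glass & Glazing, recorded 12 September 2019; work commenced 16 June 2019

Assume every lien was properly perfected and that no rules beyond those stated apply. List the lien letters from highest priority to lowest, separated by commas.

C, D, B, A, E

First, effective dates: B's effective date is 12 February 2018, when work began; D's effective date is the deed date, 22 January 2018; E's effective date is 16 June 2019, when work began.
As a property-tax lien, C is senior to every other lien.
Among the remaining liens, by effective date: D (22 January 2018), B (12 February 2018), A (7 February 2019), E (16 June 2019).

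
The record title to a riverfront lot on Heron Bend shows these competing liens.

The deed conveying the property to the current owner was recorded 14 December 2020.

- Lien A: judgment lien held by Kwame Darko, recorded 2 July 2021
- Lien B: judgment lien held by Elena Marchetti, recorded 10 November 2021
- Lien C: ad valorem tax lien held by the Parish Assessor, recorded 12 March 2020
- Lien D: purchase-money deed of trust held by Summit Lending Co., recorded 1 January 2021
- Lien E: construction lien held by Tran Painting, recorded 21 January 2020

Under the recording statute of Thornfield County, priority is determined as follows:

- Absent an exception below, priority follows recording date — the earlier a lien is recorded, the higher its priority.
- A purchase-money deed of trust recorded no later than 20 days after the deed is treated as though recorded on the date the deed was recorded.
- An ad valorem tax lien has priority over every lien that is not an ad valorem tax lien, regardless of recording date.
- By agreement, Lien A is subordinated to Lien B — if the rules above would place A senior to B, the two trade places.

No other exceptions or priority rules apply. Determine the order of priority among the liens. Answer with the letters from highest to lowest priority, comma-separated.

Effective dates: D's effective date is the deed date, 14 December 2020.
As an ad valorem tax lien, C is senior to every other lien.
Ordering the rest by effective date: E (21 January 2020), D (14 December 2020), A (2 July 2021), B (10 November 2021).
A is senior to B before the subordination, so the two trade places.

C, E, D, B, A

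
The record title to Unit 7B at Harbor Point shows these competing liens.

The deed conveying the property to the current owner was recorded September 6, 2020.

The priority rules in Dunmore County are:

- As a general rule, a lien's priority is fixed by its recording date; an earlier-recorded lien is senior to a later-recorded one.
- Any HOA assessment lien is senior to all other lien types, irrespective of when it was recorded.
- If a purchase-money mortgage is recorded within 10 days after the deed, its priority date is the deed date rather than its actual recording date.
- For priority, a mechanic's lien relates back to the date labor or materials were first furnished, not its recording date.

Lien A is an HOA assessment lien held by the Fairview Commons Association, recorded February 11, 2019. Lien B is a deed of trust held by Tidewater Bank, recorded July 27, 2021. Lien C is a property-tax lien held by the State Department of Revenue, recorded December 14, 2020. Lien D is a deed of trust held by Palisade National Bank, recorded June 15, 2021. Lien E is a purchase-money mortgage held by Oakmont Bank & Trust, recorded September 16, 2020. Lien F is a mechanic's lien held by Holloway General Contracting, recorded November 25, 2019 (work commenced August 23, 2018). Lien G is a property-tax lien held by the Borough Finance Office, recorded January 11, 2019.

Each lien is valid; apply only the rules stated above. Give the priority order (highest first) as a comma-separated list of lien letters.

A, F, G, E, C, D, B

First, effective dates: E was recorded within the 10-day window, so its effective date is the deed date September 6, 2020; F's effective date is August 23, 2018, when work began.
A is an HOA assessment lien and takes priority over every other lien.
Remaining liens by effective date: F (August 23, 2018), G (January 11, 2019), E (September 6, 2020), C (December 14, 2020), D (June 15, 2021), B (July 27, 2021).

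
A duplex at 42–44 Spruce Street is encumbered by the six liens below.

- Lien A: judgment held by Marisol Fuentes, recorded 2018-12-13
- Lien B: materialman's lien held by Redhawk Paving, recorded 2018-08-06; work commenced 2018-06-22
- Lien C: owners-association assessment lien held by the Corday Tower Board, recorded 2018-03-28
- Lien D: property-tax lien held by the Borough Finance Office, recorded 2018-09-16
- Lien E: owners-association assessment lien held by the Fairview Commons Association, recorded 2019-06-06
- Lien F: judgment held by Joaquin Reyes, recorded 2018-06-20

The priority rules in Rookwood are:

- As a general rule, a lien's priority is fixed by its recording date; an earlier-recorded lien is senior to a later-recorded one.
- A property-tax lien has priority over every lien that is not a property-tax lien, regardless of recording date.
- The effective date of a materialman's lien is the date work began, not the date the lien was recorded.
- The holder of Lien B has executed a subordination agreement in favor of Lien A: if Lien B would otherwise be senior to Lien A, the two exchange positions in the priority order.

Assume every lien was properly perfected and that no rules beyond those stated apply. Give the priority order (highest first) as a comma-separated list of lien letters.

First, effective dates: B's effective date is 2018-06-22, when work began.
As a property-tax lien, D is senior to every other lien.
Ordering the rest by effective date: C (2018-03-28), F (2018-06-20), B (2018-06-22), A (2018-12-13), E (2019-06-06).
Because B would otherwise rank above A, the subordination swaps them.

D, C, F, A, B, E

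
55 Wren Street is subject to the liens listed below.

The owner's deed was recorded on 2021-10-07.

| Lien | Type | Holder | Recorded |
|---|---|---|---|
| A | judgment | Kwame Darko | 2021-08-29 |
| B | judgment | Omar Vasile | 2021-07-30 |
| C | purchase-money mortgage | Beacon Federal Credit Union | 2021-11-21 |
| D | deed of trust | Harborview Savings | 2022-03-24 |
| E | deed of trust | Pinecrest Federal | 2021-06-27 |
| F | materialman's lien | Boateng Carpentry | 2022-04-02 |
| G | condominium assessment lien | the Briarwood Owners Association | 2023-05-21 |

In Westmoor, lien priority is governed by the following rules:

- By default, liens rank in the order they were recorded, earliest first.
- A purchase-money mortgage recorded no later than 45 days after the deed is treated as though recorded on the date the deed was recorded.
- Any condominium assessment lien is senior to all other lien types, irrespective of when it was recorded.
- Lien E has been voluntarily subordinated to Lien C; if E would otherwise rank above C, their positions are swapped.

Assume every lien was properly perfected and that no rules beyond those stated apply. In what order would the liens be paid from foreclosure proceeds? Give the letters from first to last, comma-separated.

G, C, B, A, E, D, F

Effective dates after the stated exceptions: C's effective date is the deed date, 2021-10-07.
As a condominium assessment lien, G is senior to every other lien.
Remaining liens by effective date: E (2021-06-27), B (2021-07-30), A (2021-08-29), C (2021-10-07), D (2022-03-24), F (2022-04-02).
E is senior to C before the subordination, so the two trade places.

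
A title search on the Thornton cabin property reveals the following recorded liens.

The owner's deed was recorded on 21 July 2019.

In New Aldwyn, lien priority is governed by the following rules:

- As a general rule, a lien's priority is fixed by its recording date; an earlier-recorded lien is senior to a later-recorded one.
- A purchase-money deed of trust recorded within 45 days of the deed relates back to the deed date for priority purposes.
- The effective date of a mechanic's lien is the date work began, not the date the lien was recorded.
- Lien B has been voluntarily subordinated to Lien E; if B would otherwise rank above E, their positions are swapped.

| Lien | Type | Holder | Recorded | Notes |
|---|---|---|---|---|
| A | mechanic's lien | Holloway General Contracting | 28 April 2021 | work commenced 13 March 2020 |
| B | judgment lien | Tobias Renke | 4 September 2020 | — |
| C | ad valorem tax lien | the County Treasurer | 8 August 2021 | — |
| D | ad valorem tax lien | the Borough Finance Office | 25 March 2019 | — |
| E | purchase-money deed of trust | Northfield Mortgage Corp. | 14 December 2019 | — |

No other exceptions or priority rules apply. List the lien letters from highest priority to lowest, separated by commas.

Effective dates after the stated exceptions: A relates back to 13 March 2020 (work commenced); E was recorded 146 days after the deed, outside the 45-day window, so it keeps its recording date.
By effective date, earliest first: D (25 March 2019), E (14 December 2019), A (13 March 2020), B (4 September 2020), C (8 August 2021).
B already ranks below E; the subordination has no effect.

D, E, A, B, C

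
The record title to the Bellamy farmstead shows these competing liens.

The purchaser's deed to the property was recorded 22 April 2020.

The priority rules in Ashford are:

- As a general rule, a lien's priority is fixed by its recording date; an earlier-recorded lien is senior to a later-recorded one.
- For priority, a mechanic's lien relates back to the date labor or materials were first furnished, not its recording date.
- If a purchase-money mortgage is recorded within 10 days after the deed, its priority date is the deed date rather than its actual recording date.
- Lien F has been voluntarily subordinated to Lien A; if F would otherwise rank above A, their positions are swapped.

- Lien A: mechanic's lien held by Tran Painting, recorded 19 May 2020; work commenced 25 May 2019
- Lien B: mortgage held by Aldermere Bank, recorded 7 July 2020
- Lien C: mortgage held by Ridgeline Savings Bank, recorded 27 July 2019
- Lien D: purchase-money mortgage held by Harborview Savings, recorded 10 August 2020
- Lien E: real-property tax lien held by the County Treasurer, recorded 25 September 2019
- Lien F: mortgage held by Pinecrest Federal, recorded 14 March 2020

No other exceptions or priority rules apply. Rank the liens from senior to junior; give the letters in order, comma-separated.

A, C, E, F, B, D

Adjusting effective dates: A's effective date is 25 May 2019, when work began; D missed the 10-day window (110 days after the deed), so its recording date stands.
By effective date: A (25 May 2019), C (27 July 2019), E (25 September 2019), F (14 March 2020), B (7 July 2020), D (10 August 2020).
F is already junior to A, so the subordination agreement changes nothing.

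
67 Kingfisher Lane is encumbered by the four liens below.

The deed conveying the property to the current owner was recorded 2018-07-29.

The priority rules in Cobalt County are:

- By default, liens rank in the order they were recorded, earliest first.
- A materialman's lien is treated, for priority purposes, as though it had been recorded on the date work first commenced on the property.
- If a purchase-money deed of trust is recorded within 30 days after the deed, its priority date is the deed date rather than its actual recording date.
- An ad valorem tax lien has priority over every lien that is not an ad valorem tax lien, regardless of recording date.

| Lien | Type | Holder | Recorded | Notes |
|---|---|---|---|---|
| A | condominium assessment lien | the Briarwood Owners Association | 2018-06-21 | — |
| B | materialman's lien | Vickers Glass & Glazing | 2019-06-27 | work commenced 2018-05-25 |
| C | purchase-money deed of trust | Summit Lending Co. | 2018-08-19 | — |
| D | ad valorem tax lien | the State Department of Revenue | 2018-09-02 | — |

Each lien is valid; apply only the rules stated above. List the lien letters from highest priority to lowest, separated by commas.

Effective dates: B relates back to 2018-05-25 (work commenced); C's effective date is the deed date, 2018-07-29.
As an ad valorem tax lien, D is senior to every other lien.
Remaining liens by effective date: B (2018-05-25), A (2018-06-21), C (2018-07-29).

D, B, A, C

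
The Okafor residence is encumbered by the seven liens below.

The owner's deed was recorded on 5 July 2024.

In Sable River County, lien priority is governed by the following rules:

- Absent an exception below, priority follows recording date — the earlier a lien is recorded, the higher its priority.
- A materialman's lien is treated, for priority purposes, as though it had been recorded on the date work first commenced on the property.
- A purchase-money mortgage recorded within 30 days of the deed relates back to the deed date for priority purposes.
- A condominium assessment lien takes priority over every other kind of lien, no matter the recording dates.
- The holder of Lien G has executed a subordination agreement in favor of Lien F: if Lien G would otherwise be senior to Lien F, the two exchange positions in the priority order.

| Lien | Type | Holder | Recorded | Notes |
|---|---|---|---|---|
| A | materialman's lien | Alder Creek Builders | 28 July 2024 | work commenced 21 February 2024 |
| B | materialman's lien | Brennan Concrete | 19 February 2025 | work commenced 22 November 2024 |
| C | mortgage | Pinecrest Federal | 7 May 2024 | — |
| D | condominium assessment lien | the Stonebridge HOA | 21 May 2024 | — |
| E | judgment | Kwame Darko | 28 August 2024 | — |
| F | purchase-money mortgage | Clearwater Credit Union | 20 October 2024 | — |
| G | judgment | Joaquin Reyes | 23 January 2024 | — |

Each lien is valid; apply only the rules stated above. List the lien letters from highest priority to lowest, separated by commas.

Effective dates after the stated exceptions: A is treated as recorded 21 February 2024, the work-commencement date; B's effective date is 22 November 2024, when work began; F missed the 30-day window (107 days after the deed), so its recording date stands.
As a condominium assessment lien, D is senior to every other lien.
Among the remaining liens, by effective date: G (23 January 2024), A (21 February 2024), C (7 May 2024), E (28 August 2024), F (20 October 2024), B (22 November 2024).
G would otherwise be senior to F, so under the subordination agreement G and F exchange positions.

D, F, A, C, E, G, B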